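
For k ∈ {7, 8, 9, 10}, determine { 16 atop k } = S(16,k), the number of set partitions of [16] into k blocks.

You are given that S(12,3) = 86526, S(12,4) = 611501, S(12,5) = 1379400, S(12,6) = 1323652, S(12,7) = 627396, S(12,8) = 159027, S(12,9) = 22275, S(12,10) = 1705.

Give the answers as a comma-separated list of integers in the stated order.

3281882604, 2141764053, 820784250, 193754990

i=13: T(13,4)=86526+4·611501=2532530 | T(13,5)=611501+5·1379400=7508501 | T(13,6)=1379400+6·1323652=9321312 | T(13,7)=1323652+7·627396=5715424 | T(13,8)=627396+8·159027=1899612 | T(13,9)=159027+9·22275=359502 | T(13,10)=22275+10·1705=39325
i=14: T(14,5)=2532530+5·7508501=40075035 | T(14,6)=7508501+6·9321312=63436373 | T(14,7)=9321312+7·5715424=49329280 | T(14,8)=5715424+8·1899612=20912320 | T(14,9)=1899612+9·359502=5135130 | T(14,10)=359502+10·39325=752752
i=15: T(15,6)=40075035+6·63436373=420693273 | T(15,7)=63436373+7·49329280=408741333 | T(15,8)=49329280+8·20912320=216627840 | T(15,9)=20912320+9·5135130=67128490 | T(15,10)=5135130+10·752752=12662650
i=16: T(16,7)=420693273+7·408741333=3281882604 | T(16,8)=408741333+8·216627840=2141764053 | T(16,9)=216627840+9·67128490=820784250 | T(16,10)=67128490+10·12662650=193754990
Read S(16,7) = 3281882604, S(16,8) = 2141764053, S(16,9) = 820784250, S(16,10) = 193754990.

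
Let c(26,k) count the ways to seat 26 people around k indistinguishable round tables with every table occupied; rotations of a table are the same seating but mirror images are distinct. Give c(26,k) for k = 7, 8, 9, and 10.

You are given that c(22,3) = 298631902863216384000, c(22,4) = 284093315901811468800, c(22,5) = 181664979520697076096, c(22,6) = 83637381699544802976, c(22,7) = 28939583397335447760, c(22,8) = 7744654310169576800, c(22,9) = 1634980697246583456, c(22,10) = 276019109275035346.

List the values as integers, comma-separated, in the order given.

row 23: T[23][4]=22·284093315901811468800+298631902863216384000=6548684852703068697600  T[23][5]=22·181664979520697076096+284093315901811468800=4280722865357147142912  T[23][6]=22·83637381699544802976+181664979520697076096=2021687376910682741568  T[23][7]=22·28939583397335447760+83637381699544802976=720308216440924653696  T[23][8]=22·7744654310169576800+28939583397335447760=199321978221066137360  T[23][9]=22·1634980697246583456+7744654310169576800=43714229649594412832  T[23][10]=22·276019109275035346+1634980697246583456=7707401101297361068
row 24: T[24][5]=23·4280722865357147142912+6548684852703068697600=105005310755917452984576  T[24][6]=23·2021687376910682741568+4280722865357147142912=50779532534302850198976  T[24][7]=23·720308216440924653696+2021687376910682741568=18588776355051949776576  T[24][8]=23·199321978221066137360+720308216440924653696=5304713715525445812976  T[24][9]=23·43714229649594412832+199321978221066137360=1204749260161737632496  T[24][10]=23·7707401101297361068+43714229649594412832=220984454979433717396
row 25: T[25][6]=24·50779532534302850198976+105005310755917452984576=1323714091579185857760000  T[25][7]=24·18588776355051949776576+50779532534302850198976=496910165055549644836800  T[25][8]=24·5304713715525445812976+18588776355051949776576=145901905527662649288000  T[25][9]=24·1204749260161737632496+5304713715525445812976=34218695959407148992880  T[25][10]=24·220984454979433717396+1204749260161737632496=6508376179668146850000
row 26: T[26][7]=25·496910165055549644836800+1323714091579185857760000=13746468217967926978680000  T[26][8]=25·145901905527662649288000+496910165055549644836800=4144457803247115877036800  T[26][9]=25·34218695959407148992880+145901905527662649288000=1001369304512841374110000  T[26][10]=25·6508376179668146850000+34218695959407148992880=196928100451110820242880
Read c(26,7) = 13746468217967926978680000, c(26,8) = 4144457803247115877036800, c(26,9) = 1001369304512841374110000, c(26,10) = 196928100451110820242880.

13746468217967926978680000, 4144457803247115877036800, 1001369304512841374110000, 196928100451110820242880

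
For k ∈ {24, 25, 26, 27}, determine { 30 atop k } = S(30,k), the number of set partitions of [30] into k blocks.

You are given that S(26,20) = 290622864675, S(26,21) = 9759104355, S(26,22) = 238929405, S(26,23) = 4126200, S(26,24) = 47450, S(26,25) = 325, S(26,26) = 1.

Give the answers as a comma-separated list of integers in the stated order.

row 27: T[27][21]=21·9759104355+290622864675=495564056130  T[27][22]=22·238929405+9759104355=15015551265  T[27][23]=23·4126200+238929405=333832005  T[27][24]=24·47450+4126200=5265000  T[27][25]=25·325+47450=55575  T[27][26]=26·1+325=351  T[27][27]=27·0+1=1
row 28: T[28][22]=22·15015551265+495564056130=825906183960  T[28][23]=23·333832005+15015551265=22693687380  T[28][24]=24·5265000+333832005=460192005  T[28][25]=25·55575+5265000=6654375  T[28][26]=26·351+55575=64701  T[28][27]=27·1+351=378
row 29: T[29][23]=23·22693687380+825906183960=1347860993700  T[29][24]=24·460192005+22693687380=33738295500  T[29][25]=25·6654375+460192005=626551380  T[29][26]=26·64701+6654375=8336601  T[29][27]=27·378+64701=74907
row 30: T[30][24]=24·33738295500+1347860993700=2157580085700  T[30][25]=25·626551380+33738295500=49402080000  T[30][26]=26·8336601+626551380=843303006  T[30][27]=27·74907+8336601=10359090
Read S(30,24) = 2157580085700, S(30,25) = 49402080000, S(30,26) = 843303006, S(30,27) = 10359090.

2157580085700, 49402080000, 843303006, 10359090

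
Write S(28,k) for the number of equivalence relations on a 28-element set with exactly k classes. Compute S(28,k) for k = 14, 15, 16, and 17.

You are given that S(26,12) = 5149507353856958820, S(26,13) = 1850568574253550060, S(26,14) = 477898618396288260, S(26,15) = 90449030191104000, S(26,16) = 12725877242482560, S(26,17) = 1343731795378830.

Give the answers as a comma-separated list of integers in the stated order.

r27: T_27,13=13×1850568574253550060+5149507353856958820=29206898819153109600; T_27,14=14×477898618396288260+1850568574253550060=8541149231801585700; T_27,15=15×90449030191104000+477898618396288260=1834634071262848260; T_27,16=16×12725877242482560+90449030191104000=294063066070824960; T_27,17=17×1343731795378830+12725877242482560=35569317763922670
r28: T_28,14=14×8541149231801585700+29206898819153109600=148782988064375309400; T_28,15=15×1834634071262848260+8541149231801585700=36060660300744309600; T_28,16=16×294063066070824960+1834634071262848260=6539643128396047620; T_28,17=17×35569317763922670+294063066070824960=898741468057510350
Read S(28,14) = 148782988064375309400, S(28,15) = 36060660300744309600, S(28,16) = 6539643128396047620, S(28,17) = 898741468057510350.

148782988064375309400, 36060660300744309600, 6539643128396047620, 898741468057510350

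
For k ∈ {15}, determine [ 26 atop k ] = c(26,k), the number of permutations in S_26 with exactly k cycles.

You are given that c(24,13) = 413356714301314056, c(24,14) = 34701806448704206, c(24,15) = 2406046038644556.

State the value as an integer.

3557372853474553750

r25: T_25,14=24×34701806448704206+413356714301314056=1246200069070215000; T_25,15=24×2406046038644556+34701806448704206=92446911376173550
r26: T_26,15=25×92446911376173550+1246200069070215000=3557372853474553750
Read c(26,15) = 3557372853474553750.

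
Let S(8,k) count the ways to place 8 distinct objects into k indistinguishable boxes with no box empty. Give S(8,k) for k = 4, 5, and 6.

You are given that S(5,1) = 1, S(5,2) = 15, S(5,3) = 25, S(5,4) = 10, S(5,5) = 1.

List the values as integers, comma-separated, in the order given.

1701, 1050, 266

r6: T_6,2=2×15+1=31; T_6,3=3×25+15=90; T_6,4=4×10+25=65; T_6,5=5×1+10=15; T_6,6=6×0+1=1
r7: T_7,3=3×90+31=301; T_7,4=4×65+90=350; T_7,5=5×15+65=140; T_7,6=6×1+15=21
r8: T_8,4=4×350+301=1701; T_8,5=5×140+350=1050; T_8,6=6×21+140=266
Read S(8,4) = 1701, S(8,5) = 1050, S(8,6) = 266.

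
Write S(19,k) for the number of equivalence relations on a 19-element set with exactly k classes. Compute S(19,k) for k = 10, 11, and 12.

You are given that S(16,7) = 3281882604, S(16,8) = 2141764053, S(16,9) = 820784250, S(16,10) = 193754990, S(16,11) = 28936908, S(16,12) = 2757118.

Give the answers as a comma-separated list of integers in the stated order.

477297033785, 129413217791, 23466951300

[17] T[17,8]:8*2141764053+3281882604=20415995028 · T[17,9]:9*820784250+2141764053=9528822303 · T[17,10]:10*193754990+820784250=2758334150 · T[17,11]:11*28936908+193754990=512060978 · T[17,12]:12*2757118+28936908=62022324
[18] T[18,9]:9*9528822303+20415995028=106175395755 · T[18,10]:10*2758334150+9528822303=37112163803 · T[18,11]:11*512060978+2758334150=8391004908 · T[18,12]:12*62022324+512060978=1256328866
[19] T[19,10]:10*37112163803+106175395755=477297033785 · T[19,11]:11*8391004908+37112163803=129413217791 · T[19,12]:12*1256328866+8391004908=23466951300
Read S(19,10) = 477297033785, S(19,11) = 129413217791, S(19,12) = 23466951300.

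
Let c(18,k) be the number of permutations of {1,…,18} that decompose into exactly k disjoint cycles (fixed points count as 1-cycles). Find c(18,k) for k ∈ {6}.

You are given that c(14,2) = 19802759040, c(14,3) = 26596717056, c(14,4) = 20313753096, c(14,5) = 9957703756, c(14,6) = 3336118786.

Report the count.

i=15: T(15,3)=19802759040+14·26596717056=392156797824 | T(15,4)=26596717056+14·20313753096=310989260400 | T(15,5)=20313753096+14·9957703756=159721605680 | T(15,6)=9957703756+14·3336118786=56663366760
i=16: T(16,4)=392156797824+15·310989260400=5056995703824 | T(16,5)=310989260400+15·159721605680=2706813345600 | T(16,6)=159721605680+15·56663366760=1009672107080
i=17: T(17,5)=5056995703824+16·2706813345600=48366009233424 | T(17,6)=2706813345600+16·1009672107080=18861567058880
i=18: T(18,6)=48366009233424+17·18861567058880=369012649234384
Read c(18,6) = 369012649234384.

369012649234384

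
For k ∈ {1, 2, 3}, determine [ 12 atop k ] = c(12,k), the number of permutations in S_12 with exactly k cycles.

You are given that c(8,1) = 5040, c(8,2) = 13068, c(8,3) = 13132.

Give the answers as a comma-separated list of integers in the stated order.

row 9: T[9][1]=8·5040+0=40320  T[9][2]=8·13068+5040=109584  T[9][3]=8·13132+13068=118124
row 10: T[10][1]=9·40320+0=362880  T[10][2]=9·109584+40320=1026576  T[10][3]=9·118124+109584=1172700
row 11: T[11][1]=10·362880+0=3628800  T[11][2]=10·1026576+362880=10628640  T[11][3]=10·1172700+1026576=12753576
row 12: T[12][1]=11·3628800+0=39916800  T[12][2]=11·10628640+3628800=120543840  T[12][3]=11·12753576+10628640=150917976
Read c(12,1) = 39916800, c(12,2) = 120543840, c(12,3) = 150917976.

39916800, 120543840, 150917976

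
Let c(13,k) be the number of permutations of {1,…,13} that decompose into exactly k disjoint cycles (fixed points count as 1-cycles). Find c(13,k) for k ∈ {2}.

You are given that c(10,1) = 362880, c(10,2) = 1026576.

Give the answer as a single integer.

1486442880

row 11: T[11][1]=10·362880+0=3628800  T[11][2]=10·1026576+362880=10628640
row 12: T[12][1]=11·3628800+0=39916800  T[12][2]=11·10628640+3628800=120543840
row 13: T[13][2]=12·120543840+39916800=1486442880
Read c(13,2) = 1486442880.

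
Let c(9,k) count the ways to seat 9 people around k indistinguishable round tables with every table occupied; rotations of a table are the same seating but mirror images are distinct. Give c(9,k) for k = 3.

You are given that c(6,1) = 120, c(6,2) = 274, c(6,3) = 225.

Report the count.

row 7: T[7][1]=6·120+0=720  T[7][2]=6·274+120=1764  T[7][3]=6·225+274=1624
row 8: T[8][2]=7·1764+720=13068  T[8][3]=7·1624+1764=13132
row 9: T[9][3]=8·13132+13068=118124
Read c(9,3) = 118124.

118124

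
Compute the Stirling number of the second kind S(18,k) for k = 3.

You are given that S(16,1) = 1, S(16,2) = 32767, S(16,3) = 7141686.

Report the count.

r17: T_17,2=2×32767+1=65535; T_17,3=3×7141686+32767=21457825
r18: T_18,3=3×21457825+65535=64439010
Read S(18,3) = 64439010.

64439010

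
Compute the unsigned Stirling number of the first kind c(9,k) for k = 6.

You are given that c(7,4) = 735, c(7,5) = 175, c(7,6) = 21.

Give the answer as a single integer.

row 8: T[8][5]=7·175+735=1960  T[8][6]=7·21+175=322
row 9: T[9][6]=8·322+1960=4536
Read c(9,6) = 4536.

4536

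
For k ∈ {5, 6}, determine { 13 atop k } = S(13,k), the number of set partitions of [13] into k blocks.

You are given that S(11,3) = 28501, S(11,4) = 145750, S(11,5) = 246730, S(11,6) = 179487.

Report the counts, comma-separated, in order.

r12: T_12,4=4×145750+28501=611501; T_12,5=5×246730+145750=1379400; T_12,6=6×179487+246730=1323652
r13: T_13,5=5×1379400+611501=7508501; T_13,6=6×1323652+1379400=9321312
Read S(13,5) = 7508501, S(13,6) = 9321312.

7508501, 9321312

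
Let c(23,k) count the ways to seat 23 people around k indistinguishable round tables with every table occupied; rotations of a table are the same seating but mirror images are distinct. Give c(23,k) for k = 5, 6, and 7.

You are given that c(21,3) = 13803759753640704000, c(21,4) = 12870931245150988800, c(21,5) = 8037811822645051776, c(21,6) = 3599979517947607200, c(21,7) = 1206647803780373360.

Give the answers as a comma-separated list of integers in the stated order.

[22] T[22,4]:21*12870931245150988800+13803759753640704000=284093315901811468800 · T[22,5]:21*8037811822645051776+12870931245150988800=181664979520697076096 · T[22,6]:21*3599979517947607200+8037811822645051776=83637381699544802976 · T[22,7]:21*1206647803780373360+3599979517947607200=28939583397335447760
[23] T[23,5]:22*181664979520697076096+284093315901811468800=4280722865357147142912 · T[23,6]:22*83637381699544802976+181664979520697076096=2021687376910682741568 · T[23,7]:22*28939583397335447760+83637381699544802976=720308216440924653696
Read c(23,5) = 4280722865357147142912, c(23,6) = 2021687376910682741568, c(23,7) = 720308216440924653696.

4280722865357147142912, 2021687376910682741568, 720308216440924653696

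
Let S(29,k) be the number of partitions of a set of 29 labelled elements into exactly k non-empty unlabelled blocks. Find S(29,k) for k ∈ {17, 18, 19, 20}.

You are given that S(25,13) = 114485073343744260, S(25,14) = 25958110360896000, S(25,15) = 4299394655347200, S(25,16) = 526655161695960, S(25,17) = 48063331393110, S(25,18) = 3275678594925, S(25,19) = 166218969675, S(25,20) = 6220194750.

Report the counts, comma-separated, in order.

21818248085373723570, 2598531274376323650, 239332331869053150, 17110181160972900

r26: T_26,14=14×25958110360896000+114485073343744260=477898618396288260; T_26,15=15×4299394655347200+25958110360896000=90449030191104000; T_26,16=16×526655161695960+4299394655347200=12725877242482560; T_26,17=17×48063331393110+526655161695960=1343731795378830; T_26,18=18×3275678594925+48063331393110=107025546101760; T_26,19=19×166218969675+3275678594925=6433839018750; T_26,20=20×6220194750+166218969675=290622864675
r27: T_27,15=15×90449030191104000+477898618396288260=1834634071262848260; T_27,16=16×12725877242482560+90449030191104000=294063066070824960; T_27,17=17×1343731795378830+12725877242482560=35569317763922670; T_27,18=18×107025546101760+1343731795378830=3270191625210510; T_27,19=19×6433839018750+107025546101760=229268487458010; T_27,20=20×290622864675+6433839018750=12246296312250
r28: T_28,16=16×294063066070824960+1834634071262848260=6539643128396047620; T_28,17=17×35569317763922670+294063066070824960=898741468057510350; T_28,18=18×3270191625210510+35569317763922670=94432767017711850; T_28,19=19×229268487458010+3270191625210510=7626292886912700; T_28,20=20×12246296312250+229268487458010=474194413703010
r29: T_29,17=17×898741468057510350+6539643128396047620=21818248085373723570; T_29,18=18×94432767017711850+898741468057510350=2598531274376323650; T_29,19=19×7626292886912700+94432767017711850=239332331869053150; T_29,20=20×474194413703010+7626292886912700=17110181160972900
Read S(29,17) = 21818248085373723570, S(29,18) = 2598531274376323650, S(29,19) = 239332331869053150, S(29,20) = 17110181160972900.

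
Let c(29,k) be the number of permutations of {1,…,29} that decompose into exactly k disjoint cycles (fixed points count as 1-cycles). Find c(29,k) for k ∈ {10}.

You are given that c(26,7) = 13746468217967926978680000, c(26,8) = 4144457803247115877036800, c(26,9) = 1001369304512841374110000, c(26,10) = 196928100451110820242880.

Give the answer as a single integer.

row 27: T[27][8]=26·4144457803247115877036800+13746468217967926978680000=121502371102392939781636800  T[27][9]=26·1001369304512841374110000+4144457803247115877036800=30180059720580991603896800  T[27][10]=26·196928100451110820242880+1001369304512841374110000=6121499916241722700424880
row 28: T[28][9]=27·30180059720580991603896800+121502371102392939781636800=936363983558079713086850400  T[28][10]=27·6121499916241722700424880+30180059720580991603896800=195460557459107504515368560
row 29: T[29][10]=28·195460557459107504515368560+936363983558079713086850400=6409259592413089839517170080
Read c(29,10) = 6409259592413089839517170080.

6409259592413089839517170080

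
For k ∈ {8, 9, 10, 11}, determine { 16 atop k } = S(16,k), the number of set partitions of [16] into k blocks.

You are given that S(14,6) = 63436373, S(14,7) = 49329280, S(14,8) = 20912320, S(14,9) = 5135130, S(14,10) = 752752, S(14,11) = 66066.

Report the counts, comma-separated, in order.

row 15: T[15][7]=7·49329280+63436373=408741333  T[15][8]=8·20912320+49329280=216627840  T[15][9]=9·5135130+20912320=67128490  T[15][10]=10·752752+5135130=12662650  T[15][11]=11·66066+752752=1479478
row 16: T[16][8]=8·216627840+408741333=2141764053  T[16][9]=9·67128490+216627840=820784250  T[16][10]=10·12662650+67128490=193754990  T[16][11]=11·1479478+12662650=28936908
Read S(16,8) = 2141764053, S(16,9) = 820784250, S(16,10) = 193754990, S(16,11) = 28936908.

2141764053, 820784250, 193754990, 28936908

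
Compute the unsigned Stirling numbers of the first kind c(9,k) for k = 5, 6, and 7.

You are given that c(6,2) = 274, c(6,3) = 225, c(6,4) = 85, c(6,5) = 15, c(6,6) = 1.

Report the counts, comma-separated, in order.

22449, 4536, 546

@7  (7,3):225·6+274→1624, (7,4):85·6+225→735, (7,5):15·6+85→175, (7,6):1·6+15→21, (7,7):0·6+1→1
@8  (8,4):735·7+1624→6769, (8,5):175·7+735→1960, (8,6):21·7+175→322, (8,7):1·7+21→28
@9  (9,5):1960·8+6769→22449, (9,6):322·8+1960→4536, (9,7):28·8+322→546
Read c(9,5) = 22449, c(9,6) = 4536, c(9,7) = 546.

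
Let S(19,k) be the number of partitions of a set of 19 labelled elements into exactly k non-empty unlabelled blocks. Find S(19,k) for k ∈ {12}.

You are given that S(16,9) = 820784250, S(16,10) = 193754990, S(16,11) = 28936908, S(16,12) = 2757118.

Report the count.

i=17: T(17,10)=820784250+10·193754990=2758334150 | T(17,11)=193754990+11·28936908=512060978 | T(17,12)=28936908+12·2757118=62022324
i=18: T(18,11)=2758334150+11·512060978=8391004908 | T(18,12)=512060978+12·62022324=1256328866
i=19: T(19,12)=8391004908+12·1256328866=23466951300
Read S(19,12) = 23466951300.

23466951300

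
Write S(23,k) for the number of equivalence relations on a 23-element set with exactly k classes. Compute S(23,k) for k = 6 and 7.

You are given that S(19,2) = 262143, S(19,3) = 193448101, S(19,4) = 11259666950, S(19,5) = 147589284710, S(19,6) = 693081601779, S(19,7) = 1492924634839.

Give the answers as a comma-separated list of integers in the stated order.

@20  (20,3):193448101·3+262143→580606446, (20,4):11259666950·4+193448101→45232115901, (20,5):147589284710·5+11259666950→749206090500, (20,6):693081601779·6+147589284710→4306078895384, (20,7):1492924634839·7+693081601779→11143554045652
@21  (21,4):45232115901·4+580606446→181509070050, (21,5):749206090500·5+45232115901→3791262568401, (21,6):4306078895384·6+749206090500→26585679462804, (21,7):11143554045652·7+4306078895384→82310957214948
@22  (22,5):3791262568401·5+181509070050→19137821912055, (22,6):26585679462804·6+3791262568401→163305339345225, (22,7):82310957214948·7+26585679462804→602762379967440
@23  (23,6):163305339345225·6+19137821912055→998969857983405, (23,7):602762379967440·7+163305339345225→4382641999117305
Read S(23,6) = 998969857983405, S(23,7) = 4382641999117305.

998969857983405, 4382641999117305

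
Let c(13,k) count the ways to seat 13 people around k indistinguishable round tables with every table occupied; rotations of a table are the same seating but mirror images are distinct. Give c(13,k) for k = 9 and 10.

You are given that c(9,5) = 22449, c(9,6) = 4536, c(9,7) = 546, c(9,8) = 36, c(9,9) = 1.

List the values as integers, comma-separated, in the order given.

[10] T[10,6]:9*4536+22449=63273 · T[10,7]:9*546+4536=9450 · T[10,8]:9*36+546=870 · T[10,9]:9*1+36=45 · T[10,10]:9*0+1=1
[11] T[11,7]:10*9450+63273=157773 · T[11,8]:10*870+9450=18150 · T[11,9]:10*45+870=1320 · T[11,10]:10*1+45=55
[12] T[12,8]:11*18150+157773=357423 · T[12,9]:11*1320+18150=32670 · T[12,10]:11*55+1320=1925
[13] T[13,9]:12*32670+357423=749463 · T[13,10]:12*1925+32670=55770
Read c(13,9) = 749463, c(13,10) = 55770.

749463, 55770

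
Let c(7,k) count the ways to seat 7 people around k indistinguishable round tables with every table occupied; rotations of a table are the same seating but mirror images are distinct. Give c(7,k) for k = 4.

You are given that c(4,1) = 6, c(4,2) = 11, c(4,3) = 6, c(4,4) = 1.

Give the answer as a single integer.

[5] T[5,2]:4*11+6=50 · T[5,3]:4*6+11=35 · T[5,4]:4*1+6=10
[6] T[6,3]:5*35+50=225 · T[6,4]:5*10+35=85
[7] T[7,4]:6*85+225=735
Read c(7,4) = 735.

735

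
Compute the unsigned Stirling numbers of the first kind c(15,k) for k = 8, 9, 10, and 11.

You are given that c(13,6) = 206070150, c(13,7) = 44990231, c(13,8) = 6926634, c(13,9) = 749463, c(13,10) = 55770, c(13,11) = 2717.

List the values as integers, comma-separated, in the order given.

2681453775, 368411615, 37312275, 2749747

[14] T[14,7]:13*44990231+206070150=790943153 · T[14,8]:13*6926634+44990231=135036473 · T[14,9]:13*749463+6926634=16669653 · T[14,10]:13*55770+749463=1474473 · T[14,11]:13*2717+55770=91091
[15] T[15,8]:14*135036473+790943153=2681453775 · T[15,9]:14*16669653+135036473=368411615 · T[15,10]:14*1474473+16669653=37312275 · T[15,11]:14*91091+1474473=2749747
Read c(15,8) = 2681453775, c(15,9) = 368411615, c(15,10) = 37312275, c(15,11) = 2749747.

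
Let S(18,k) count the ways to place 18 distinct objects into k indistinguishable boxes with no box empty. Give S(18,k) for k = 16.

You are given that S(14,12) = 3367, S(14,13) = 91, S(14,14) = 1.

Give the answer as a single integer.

9996

row 15: T[15][13]=13·91+3367=4550  T[15][14]=14·1+91=105  T[15][15]=15·0+1=1
row 16: T[16][14]=14·105+4550=6020  T[16][15]=15·1+105=120  T[16][16]=16·0+1=1
row 17: T[17][15]=15·120+6020=7820  T[17][16]=16·1+120=136
row 18: T[18][16]=16·136+7820=9996
Read S(18,16) = 9996.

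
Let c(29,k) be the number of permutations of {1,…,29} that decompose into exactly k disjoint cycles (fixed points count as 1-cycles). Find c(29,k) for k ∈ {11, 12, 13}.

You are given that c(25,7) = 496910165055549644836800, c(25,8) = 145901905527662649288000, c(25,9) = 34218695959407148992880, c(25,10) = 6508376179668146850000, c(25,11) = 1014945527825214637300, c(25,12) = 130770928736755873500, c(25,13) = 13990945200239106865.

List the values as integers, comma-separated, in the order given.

i=26: T(26,8)=496910165055549644836800+25·145901905527662649288000=4144457803247115877036800 | T(26,9)=145901905527662649288000+25·34218695959407148992880=1001369304512841374110000 | T(26,10)=34218695959407148992880+25·6508376179668146850000=196928100451110820242880 | T(26,11)=6508376179668146850000+25·1014945527825214637300=31882014375298512782500 | T(26,12)=1014945527825214637300+25·130770928736755873500=4284218746244111474800 | T(26,13)=130770928736755873500+25·13990945200239106865=480544558742733545125
i=27: T(27,9)=4144457803247115877036800+26·1001369304512841374110000=30180059720580991603896800 | T(27,10)=1001369304512841374110000+26·196928100451110820242880=6121499916241722700424880 | T(27,11)=196928100451110820242880+26·31882014375298512782500=1025860474208872152587880 | T(27,12)=31882014375298512782500+26·4284218746244111474800=143271701777645411127300 | T(27,13)=4284218746244111474800+26·480544558742733545125=16778377273555183648050
i=28: T(28,10)=30180059720580991603896800+27·6121499916241722700424880=195460557459107504515368560 | T(28,11)=6121499916241722700424880+27·1025860474208872152587880=33819732719881270820297640 | T(28,12)=1025860474208872152587880+27·143271701777645411127300=4894196422205298253024980 | T(28,13)=143271701777645411127300+27·16778377273555183648050=596287888163635369624650
i=29: T(29,11)=195460557459107504515368560+28·33819732719881270820297640=1142413073615783087483702480 | T(29,12)=33819732719881270820297640+28·4894196422205298253024980=170857232541629621904997080 | T(29,13)=4894196422205298253024980+28·596287888163635369624650=21590257290787088602515180
Read c(29,11) = 1142413073615783087483702480, c(29,12) = 170857232541629621904997080, c(29,13) = 21590257290787088602515180.

1142413073615783087483702480, 170857232541629621904997080, 21590257290787088602515180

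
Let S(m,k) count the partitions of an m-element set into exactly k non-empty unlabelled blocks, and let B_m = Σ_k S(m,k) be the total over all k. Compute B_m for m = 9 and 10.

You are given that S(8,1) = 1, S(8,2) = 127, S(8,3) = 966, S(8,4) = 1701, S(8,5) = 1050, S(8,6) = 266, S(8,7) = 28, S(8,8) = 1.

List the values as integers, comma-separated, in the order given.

r9: T_9,1=1×1+0=1; T_9,2=2×127+1=255; T_9,3=3×966+127=3025; T_9,4=4×1701+966=7770; T_9,5=5×1050+1701=6951; T_9,6=6×266+1050=2646; T_9,7=7×28+266=462; T_9,8=8×1+28=36; T_9,9=9×0+1=1
r10: T_10,1=1×1+0=1; T_10,2=2×255+1=511; T_10,3=3×3025+255=9330; T_10,4=4×7770+3025=34105; T_10,5=5×6951+7770=42525; T_10,6=6×2646+6951=22827; T_10,7=7×462+2646=5880; T_10,8=8×36+462=750; T_10,9=9×1+36=45; T_10,10=10×0+1=1
B_9 = ΣS(9,k) = 1+255+3025+7770+6951+2646+462+36+1 = 21147
B_10 = ΣS(10,k) = 1+511+9330+34105+42525+22827+5880+750+45+1 = 115975

21147, 115975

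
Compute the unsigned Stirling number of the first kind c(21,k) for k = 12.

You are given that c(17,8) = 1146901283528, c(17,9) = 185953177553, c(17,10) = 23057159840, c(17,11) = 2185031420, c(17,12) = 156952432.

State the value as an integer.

[18] T[18,9]:17*185953177553+1146901283528=4308105301929 · T[18,10]:17*23057159840+185953177553=577924894833 · T[18,11]:17*2185031420+23057159840=60202693980 · T[18,12]:17*156952432+2185031420=4853222764
[19] T[19,10]:18*577924894833+4308105301929=14710753408923 · T[19,11]:18*60202693980+577924894833=1661573386473 · T[19,12]:18*4853222764+60202693980=147560703732
[20] T[20,11]:19*1661573386473+14710753408923=46280647751910 · T[20,12]:19*147560703732+1661573386473=4465226757381
[21] T[21,12]:20*4465226757381+46280647751910=135585182899530
Read c(21,12) = 135585182899530.

135585182899530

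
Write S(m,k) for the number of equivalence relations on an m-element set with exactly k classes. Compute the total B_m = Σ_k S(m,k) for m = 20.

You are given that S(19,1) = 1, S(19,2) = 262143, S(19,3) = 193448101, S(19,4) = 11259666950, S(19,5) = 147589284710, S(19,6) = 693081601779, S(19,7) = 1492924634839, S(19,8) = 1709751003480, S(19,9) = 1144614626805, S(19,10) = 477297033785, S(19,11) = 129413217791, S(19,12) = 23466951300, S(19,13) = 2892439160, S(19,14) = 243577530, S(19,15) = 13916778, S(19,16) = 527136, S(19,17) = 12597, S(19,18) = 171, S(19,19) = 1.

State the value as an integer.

r20: T_20,1=1×1+0=1; T_20,2=2×262143+1=524287; T_20,3=3×193448101+262143=580606446; T_20,4=4×11259666950+193448101=45232115901; T_20,5=5×147589284710+11259666950=749206090500; T_20,6=6×693081601779+147589284710=4306078895384; T_20,7=7×1492924634839+693081601779=11143554045652; T_20,8=8×1709751003480+1492924634839=15170932662679; T_20,9=9×1144614626805+1709751003480=12011282644725; T_20,10=10×477297033785+1144614626805=5917584964655; T_20,11=11×129413217791+477297033785=1900842429486; T_20,12=12×23466951300+129413217791=411016633391; T_20,13=13×2892439160+23466951300=61068660380; T_20,14=14×243577530+2892439160=6302524580; T_20,15=15×13916778+243577530=452329200; T_20,16=16×527136+13916778=22350954; T_20,17=17×12597+527136=741285; T_20,18=18×171+12597=15675; T_20,19=19×1+171=190; T_20,20=20×0+1=1
B_20 = ΣS(20,k) = 1+524287+580606446+45232115901+749206090500+4306078895384+11143554045652+15170932662679+12011282644725+5917584964655+1900842429486+411016633391+61068660380+6302524580+452329200+22350954+741285+15675+190+1 = 51724158235372

51724158235372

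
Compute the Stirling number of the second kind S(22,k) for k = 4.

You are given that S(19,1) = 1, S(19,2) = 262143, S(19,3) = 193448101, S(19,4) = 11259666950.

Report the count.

@20  (20,2):262143·2+1→524287, (20,3):193448101·3+262143→580606446, (20,4):11259666950·4+193448101→45232115901
@21  (21,3):580606446·3+524287→1742343625, (21,4):45232115901·4+580606446→181509070050
@22  (22,4):181509070050·4+1742343625→727778623825
Read S(22,4) = 727778623825.

727778623825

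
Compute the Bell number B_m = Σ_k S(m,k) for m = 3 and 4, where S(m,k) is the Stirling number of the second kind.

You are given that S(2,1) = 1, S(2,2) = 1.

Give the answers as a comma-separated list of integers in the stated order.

[3] T[3,1]:1*1+0=1 · T[3,2]:2*1+1=3 · T[3,3]:3*0+1=1
[4] T[4,1]:1*1+0=1 · T[4,2]:2*3+1=7 · T[4,3]:3*1+3=6 · T[4,4]:4*0+1=1
B_3 = ΣS(3,k) = 1+3+1 = 5
B_4 = ΣS(4,k) = 1+7+6+1 = 15

5, 15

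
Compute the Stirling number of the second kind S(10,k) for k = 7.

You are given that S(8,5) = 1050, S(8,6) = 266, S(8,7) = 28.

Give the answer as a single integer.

5880

@9  (9,6):266·6+1050→2646, (9,7):28·7+266→462
@10  (10,7):462·7+2646→5880
Read S(10,7) = 5880.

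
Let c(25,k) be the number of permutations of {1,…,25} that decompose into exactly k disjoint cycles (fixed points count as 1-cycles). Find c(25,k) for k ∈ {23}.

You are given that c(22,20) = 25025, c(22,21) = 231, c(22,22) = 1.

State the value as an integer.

42550

[23] T[23,21]:22*231+25025=30107 · T[23,22]:22*1+231=253 · T[23,23]:22*0+1=1
[24] T[24,22]:23*253+30107=35926 · T[24,23]:23*1+253=276
[25] T[25,23]:24*276+35926=42550
Read c(25,23) = 42550.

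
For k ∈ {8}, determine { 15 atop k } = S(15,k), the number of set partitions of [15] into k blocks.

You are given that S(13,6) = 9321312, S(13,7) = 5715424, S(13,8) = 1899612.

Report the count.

[14] T[14,7]:7*5715424+9321312=49329280 · T[14,8]:8*1899612+5715424=20912320
[15] T[15,8]:8*20912320+49329280=216627840
Read S(15,8) = 216627840.

216627840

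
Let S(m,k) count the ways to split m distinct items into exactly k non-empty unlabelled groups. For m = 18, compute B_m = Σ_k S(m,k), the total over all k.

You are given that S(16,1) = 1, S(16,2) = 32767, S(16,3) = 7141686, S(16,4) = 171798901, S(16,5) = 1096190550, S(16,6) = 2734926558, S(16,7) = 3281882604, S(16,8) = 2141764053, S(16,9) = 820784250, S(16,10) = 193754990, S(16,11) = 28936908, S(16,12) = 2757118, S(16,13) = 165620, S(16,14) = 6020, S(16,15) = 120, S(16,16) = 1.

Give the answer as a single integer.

682076806159

[17] T[17,1]:1*1+0=1 · T[17,2]:2*32767+1=65535 · T[17,3]:3*7141686+32767=21457825 · T[17,4]:4*171798901+7141686=694337290 · T[17,5]:5*1096190550+171798901=5652751651 · T[17,6]:6*2734926558+1096190550=17505749898 · T[17,7]:7*3281882604+2734926558=25708104786 · T[17,8]:8*2141764053+3281882604=20415995028 · T[17,9]:9*820784250+2141764053=9528822303 · T[17,10]:10*193754990+820784250=2758334150 · T[17,11]:11*28936908+193754990=512060978 · T[17,12]:12*2757118+28936908=62022324 · T[17,13]:13*165620+2757118=4910178 · T[17,14]:14*6020+165620=249900 · T[17,15]:15*120+6020=7820 · T[17,16]:16*1+120=136 · T[17,17]:17*0+1=1
[18] T[18,1]:1*1+0=1 · T[18,2]:2*65535+1=131071 · T[18,3]:3*21457825+65535=64439010 · T[18,4]:4*694337290+21457825=2798806985 · T[18,5]:5*5652751651+694337290=28958095545 · T[18,6]:6*17505749898+5652751651=110687251039 · T[18,7]:7*25708104786+17505749898=197462483400 · T[18,8]:8*20415995028+25708104786=189036065010 · T[18,9]:9*9528822303+20415995028=106175395755 · T[18,10]:10*2758334150+9528822303=37112163803 · T[18,11]:11*512060978+2758334150=8391004908 · T[18,12]:12*62022324+512060978=1256328866 · T[18,13]:13*4910178+62022324=125854638 · T[18,14]:14*249900+4910178=8408778 · T[18,15]:15*7820+249900=367200 · T[18,16]:16*136+7820=9996 · T[18,17]:17*1+136=153 · T[18,18]:18*0+1=1
B_18 = ΣS(18,k) = 1+131071+64439010+2798806985+28958095545+110687251039+197462483400+189036065010+106175395755+37112163803+8391004908+1256328866+125854638+8408778+367200+9996+153+1 = 682076806159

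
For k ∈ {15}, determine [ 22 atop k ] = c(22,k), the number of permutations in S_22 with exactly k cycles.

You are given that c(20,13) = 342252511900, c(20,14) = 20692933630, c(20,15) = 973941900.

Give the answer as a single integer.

@21  (21,14):20692933630·20+342252511900→756111184500, (21,15):973941900·20+20692933630→40171771630
@22  (22,15):40171771630·21+756111184500→1599718388730
Read c(22,15) = 1599718388730.

1599718388730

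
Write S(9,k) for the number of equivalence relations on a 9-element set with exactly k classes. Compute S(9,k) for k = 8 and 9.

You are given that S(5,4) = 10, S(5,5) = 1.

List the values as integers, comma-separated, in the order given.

36, 1

r6: T_6,5=5×1+10=15; T_6,6=6×0+1=1
r7: T_7,6=6×1+15=21; T_7,7=7×0+1=1
r8: T_8,7=7×1+21=28; T_8,8=8×0+1=1
r9: T_9,8=8×1+28=36; T_9,9=9×0+1=1
Read S(9,8) = 36, S(9,9) = 1.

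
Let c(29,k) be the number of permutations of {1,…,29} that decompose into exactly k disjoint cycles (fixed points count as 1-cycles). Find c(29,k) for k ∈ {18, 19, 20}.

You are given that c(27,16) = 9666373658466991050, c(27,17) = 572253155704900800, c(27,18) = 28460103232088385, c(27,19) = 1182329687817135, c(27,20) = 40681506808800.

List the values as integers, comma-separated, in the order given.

62656135265695354110, 3031400077459516035, 124243455209483610

@28  (28,17):572253155704900800·27+9666373658466991050→25117208862499312650, (28,18):28460103232088385·27+572253155704900800→1340675942971287195, (28,19):1182329687817135·27+28460103232088385→60383004803151030, (28,20):40681506808800·27+1182329687817135→2280730371654735
@29  (29,18):1340675942971287195·28+25117208862499312650→62656135265695354110, (29,19):60383004803151030·28+1340675942971287195→3031400077459516035, (29,20):2280730371654735·28+60383004803151030→124243455209483610
Read c(29,18) = 62656135265695354110, c(29,19) = 3031400077459516035, c(29,20) = 124243455209483610.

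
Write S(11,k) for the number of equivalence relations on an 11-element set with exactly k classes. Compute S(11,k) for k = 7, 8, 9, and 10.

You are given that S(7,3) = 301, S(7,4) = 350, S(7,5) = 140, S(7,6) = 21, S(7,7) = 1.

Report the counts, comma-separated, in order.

63987, 11880, 1155, 55

[8] T[8,4]:4*350+301=1701 · T[8,5]:5*140+350=1050 · T[8,6]:6*21+140=266 · T[8,7]:7*1+21=28 · T[8,8]:8*0+1=1
[9] T[9,5]:5*1050+1701=6951 · T[9,6]:6*266+1050=2646 · T[9,7]:7*28+266=462 · T[9,8]:8*1+28=36 · T[9,9]:9*0+1=1
[10] T[10,6]:6*2646+6951=22827 · T[10,7]:7*462+2646=5880 · T[10,8]:8*36+462=750 · T[10,9]:9*1+36=45 · T[10,10]:10*0+1=1
[11] T[11,7]:7*5880+22827=63987 · T[11,8]:8*750+5880=11880 · T[11,9]:9*45+750=1155 · T[11,10]:10*1+45=55
Read S(11,7) = 63987, S(11,8) = 11880, S(11,9) = 1155, S(11,10) = 55.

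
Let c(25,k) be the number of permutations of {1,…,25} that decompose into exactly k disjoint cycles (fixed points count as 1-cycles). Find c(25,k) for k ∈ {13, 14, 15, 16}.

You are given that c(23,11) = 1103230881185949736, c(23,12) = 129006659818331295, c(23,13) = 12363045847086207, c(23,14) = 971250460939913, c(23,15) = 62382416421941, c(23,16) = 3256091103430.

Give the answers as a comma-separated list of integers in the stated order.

row 24: T[24][12]=23·129006659818331295+1103230881185949736=4070384057007569521  T[24][13]=23·12363045847086207+129006659818331295=413356714301314056  T[24][14]=23·971250460939913+12363045847086207=34701806448704206  T[24][15]=23·62382416421941+971250460939913=2406046038644556  T[24][16]=23·3256091103430+62382416421941=137272511800831
row 25: T[25][13]=24·413356714301314056+4070384057007569521=13990945200239106865  T[25][14]=24·34701806448704206+413356714301314056=1246200069070215000  T[25][15]=24·2406046038644556+34701806448704206=92446911376173550  T[25][16]=24·137272511800831+2406046038644556=5700586321864500
Read c(25,13) = 13990945200239106865, c(25,14) = 1246200069070215000, c(25,15) = 92446911376173550, c(25,16) = 5700586321864500.

13990945200239106865, 1246200069070215000, 92446911376173550, 5700586321864500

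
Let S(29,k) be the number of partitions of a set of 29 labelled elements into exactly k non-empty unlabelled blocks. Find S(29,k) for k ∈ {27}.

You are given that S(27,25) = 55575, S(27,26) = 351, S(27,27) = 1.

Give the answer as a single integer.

@28  (28,26):351·26+55575→64701, (28,27):1·27+351→378
@29  (29,27):378·27+64701→74907
Read S(29,27) = 74907.

74907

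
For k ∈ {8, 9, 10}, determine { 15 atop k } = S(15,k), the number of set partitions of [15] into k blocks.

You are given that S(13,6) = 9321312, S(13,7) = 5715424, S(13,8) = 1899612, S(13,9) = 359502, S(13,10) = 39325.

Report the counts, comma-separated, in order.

i=14: T(14,7)=9321312+7·5715424=49329280 | T(14,8)=5715424+8·1899612=20912320 | T(14,9)=1899612+9·359502=5135130 | T(14,10)=359502+10·39325=752752
i=15: T(15,8)=49329280+8·20912320=216627840 | T(15,9)=20912320+9·5135130=67128490 | T(15,10)=5135130+10·752752=12662650
Read S(15,8) = 216627840, S(15,9) = 67128490, S(15,10) = 12662650.

216627840, 67128490, 12662650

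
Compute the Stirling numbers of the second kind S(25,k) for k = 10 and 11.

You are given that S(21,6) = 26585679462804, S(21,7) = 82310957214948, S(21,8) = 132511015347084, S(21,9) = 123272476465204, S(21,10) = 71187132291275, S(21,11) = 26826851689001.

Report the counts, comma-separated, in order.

1203163392175387500, 802355904438462660

[22] T[22,7]:7*82310957214948+26585679462804=602762379967440 · T[22,8]:8*132511015347084+82310957214948=1142399079991620 · T[22,9]:9*123272476465204+132511015347084=1241963303533920 · T[22,10]:10*71187132291275+123272476465204=835143799377954 · T[22,11]:11*26826851689001+71187132291275=366282500870286
[23] T[23,8]:8*1142399079991620+602762379967440=9741955019900400 · T[23,9]:9*1241963303533920+1142399079991620=12320068811796900 · T[23,10]:10*835143799377954+1241963303533920=9593401297313460 · T[23,11]:11*366282500870286+835143799377954=4864251308951100
[24] T[24,9]:9*12320068811796900+9741955019900400=120622574326072500 · T[24,10]:10*9593401297313460+12320068811796900=108254081784931500 · T[24,11]:11*4864251308951100+9593401297313460=63100165695775560
[25] T[25,10]:10*108254081784931500+120622574326072500=1203163392175387500 · T[25,11]:11*63100165695775560+108254081784931500=802355904438462660
Read S(25,10) = 1203163392175387500, S(25,11) = 802355904438462660.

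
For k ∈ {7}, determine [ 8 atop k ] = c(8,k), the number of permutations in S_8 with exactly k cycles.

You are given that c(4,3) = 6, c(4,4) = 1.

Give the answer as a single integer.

@5  (5,4):1·4+6→10, (5,5):0·4+1→1
@6  (6,5):1·5+10→15, (6,6):0·5+1→1
@7  (7,6):1·6+15→21, (7,7):0·6+1→1
@8  (8,7):1·7+21→28
Read c(8,7) = 28.

28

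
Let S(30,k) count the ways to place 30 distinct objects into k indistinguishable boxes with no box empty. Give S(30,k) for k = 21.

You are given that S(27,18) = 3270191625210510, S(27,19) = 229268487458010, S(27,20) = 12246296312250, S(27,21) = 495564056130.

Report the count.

37058299246258290

@28  (28,19):229268487458010·19+3270191625210510→7626292886912700, (28,20):12246296312250·20+229268487458010→474194413703010, (28,21):495564056130·21+12246296312250→22653141490980
@29  (29,20):474194413703010·20+7626292886912700→17110181160972900, (29,21):22653141490980·21+474194413703010→949910385013590
@30  (30,21):949910385013590·21+17110181160972900→37058299246258290
Read S(30,21) = 37058299246258290.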